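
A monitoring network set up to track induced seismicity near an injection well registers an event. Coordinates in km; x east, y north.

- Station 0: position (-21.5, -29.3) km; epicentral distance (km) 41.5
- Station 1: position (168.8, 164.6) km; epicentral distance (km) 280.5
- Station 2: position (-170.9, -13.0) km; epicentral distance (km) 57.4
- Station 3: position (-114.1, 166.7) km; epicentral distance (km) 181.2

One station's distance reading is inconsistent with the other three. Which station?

Station 2

Solve using three stations at a time. Using Station 0, Station 1, Station 3 (subtract circle equations pairwise → linear system) gives (x, y) ≈ (-54.9, -4.6).
Distances from that point to each station vs reported:
  Station 0: calculated 41.6 vs reported 41.5 → residual 0.1 km
  Station 1: calculated 280.5 vs reported 280.5 → residual 0.0 km
  Station 2: calculated 116.3 vs reported 57.4 → residual 58.9 km
  Station 3: calculated 181.2 vs reported 181.2 → residual 0.0 km
Station 0, Station 1, Station 3 are mutually consistent (residuals ≈ 0); Station 2 is off by 58.9 km.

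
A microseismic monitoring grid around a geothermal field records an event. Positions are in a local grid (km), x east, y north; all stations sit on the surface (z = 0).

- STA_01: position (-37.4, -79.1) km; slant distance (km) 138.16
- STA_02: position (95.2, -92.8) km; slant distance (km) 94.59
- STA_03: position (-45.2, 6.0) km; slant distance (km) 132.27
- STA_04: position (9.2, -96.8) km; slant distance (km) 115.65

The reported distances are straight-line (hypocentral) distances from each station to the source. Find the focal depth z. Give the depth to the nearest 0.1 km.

Each station gives a sphere (x−x_i)² + (y−y_i)² + z² = d_i² (stations at z=0).
Subtracting the STA_01 sphere from STA_02 and STA_03: z² cancels, leaving linear equations in x and y:
265.2 x − 27.4 y = 20160.23
-15.6 x + 170.2 y = -3983.70
Solving: x ≈ 74.304, y ≈ -16.595 km (keep extra digits for the depth step; rounded: 74.3, -16.6).
Then from the STA_01 sphere: z² = 138.16² − (x + 37.4)² − (y + 79.1)² with x = 74.304, y = -16.595, so z ≈ 51.995 ≈ 52.0 km.

z ≈ 52.0 km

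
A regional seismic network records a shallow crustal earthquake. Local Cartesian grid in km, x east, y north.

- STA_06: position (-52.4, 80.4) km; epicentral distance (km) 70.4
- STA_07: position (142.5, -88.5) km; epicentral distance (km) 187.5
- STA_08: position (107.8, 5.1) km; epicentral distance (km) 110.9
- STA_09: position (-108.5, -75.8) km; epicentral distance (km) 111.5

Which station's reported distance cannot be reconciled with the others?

STA_09

Solve using three stations at a time. Using STA_06, STA_07, STA_08 (subtract circle equations pairwise → linear system) gives (x, y) ≈ (0.8, 34.3).
Distances from that point to each station vs reported:
  STA_06: calculated 70.4 vs reported 70.4 → residual 0.0 km
  STA_07: calculated 187.5 vs reported 187.5 → residual 0.0 km
  STA_08: calculated 110.9 vs reported 110.9 → residual 0.0 km
  STA_09: calculated 155.2 vs reported 111.5 → residual 43.7 km
STA_06, STA_07, STA_08 are mutually consistent (residuals ≈ 0); STA_09 is off by 43.7 km.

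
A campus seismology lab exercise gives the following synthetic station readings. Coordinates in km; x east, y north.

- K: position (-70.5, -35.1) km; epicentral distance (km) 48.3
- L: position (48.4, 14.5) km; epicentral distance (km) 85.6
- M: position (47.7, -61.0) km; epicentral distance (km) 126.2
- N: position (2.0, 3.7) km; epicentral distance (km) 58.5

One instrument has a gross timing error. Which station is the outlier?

Solve using three stations at a time. Using K, M, N (subtract circle equations pairwise → linear system) gives (x, y) ≈ (-56.0, 10.9).
Distances from that point to each station vs reported:
  K: calculated 48.2 vs reported 48.3 → residual 0.1 km
  L: calculated 104.5 vs reported 85.6 → residual 18.9 km
  M: calculated 126.2 vs reported 126.2 → residual 0.0 km
  N: calculated 58.4 vs reported 58.5 → residual 0.1 km
K, M, N are mutually consistent (residuals ≈ 0); L is off by 18.9 km.

L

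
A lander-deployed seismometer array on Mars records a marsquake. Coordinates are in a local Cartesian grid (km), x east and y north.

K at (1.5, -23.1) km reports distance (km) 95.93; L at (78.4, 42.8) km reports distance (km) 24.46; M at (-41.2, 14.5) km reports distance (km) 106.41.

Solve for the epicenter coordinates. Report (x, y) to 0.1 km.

x ≈ 57.2 km, y ≈ 55.0 km

Circle about each station: (x − 1.5)² + (y + 23.1)² = 95.93²; (x − 78.4)² + (y − 42.8)² = 24.46²; (x + 41.2)² + (y − 14.5)² = 106.41².
Subtracting the K equation from the L and M equations removes the quadratic terms:
153.8 x + 131.8 y = 16046.81
-85.4 x + 75.2 y = -748.69
Solving the 2×2 system: x ≈ 57.2, y ≈ 55.0 km.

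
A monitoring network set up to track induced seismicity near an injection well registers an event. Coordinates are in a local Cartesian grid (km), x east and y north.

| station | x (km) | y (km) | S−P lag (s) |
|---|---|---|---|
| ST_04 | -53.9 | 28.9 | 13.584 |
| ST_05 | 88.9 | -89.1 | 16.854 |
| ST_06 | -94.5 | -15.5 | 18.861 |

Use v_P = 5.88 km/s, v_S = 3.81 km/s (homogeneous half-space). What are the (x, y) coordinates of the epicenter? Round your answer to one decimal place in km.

Distance from S−P lag: d = Δt · v_P v_S / (v_P − v_S) = Δt · (5.88·3.81)/(5.88−3.81) ≈ 10.8226·Δt.
So d_ST_04 = 147.01, d_ST_05 = 182.40, d_ST_06 = 204.13 km.
Circle about each station: (x + 53.9)² + (y − 28.9)² = 147.01²; (x − 88.9)² + (y + 89.1)² = 182.40²; (x + 94.5)² + (y + 15.5)² = 204.13².
Subtracting pairs of circle equations eliminates x²+y² and gives linear equations (the radical axes):
285.6 x − 236.0 y = 443.78
-81.2 x − 88.8 y = -14627.04
Solving the 2×2 system: x ≈ 78.4, y ≈ 93.0 km.

(78.4, 93.0)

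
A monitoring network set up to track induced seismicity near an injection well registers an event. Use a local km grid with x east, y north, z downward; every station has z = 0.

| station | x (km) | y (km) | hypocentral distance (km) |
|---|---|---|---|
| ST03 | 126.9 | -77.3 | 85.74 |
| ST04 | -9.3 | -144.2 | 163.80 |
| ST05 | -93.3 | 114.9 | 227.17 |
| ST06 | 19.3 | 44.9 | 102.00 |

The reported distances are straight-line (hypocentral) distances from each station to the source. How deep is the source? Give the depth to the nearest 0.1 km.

Each station gives a sphere (x−x_i)² + (y−y_i)² + z² = d_i² (stations at z=0).
Subtracting the ST03 sphere from ST04 and ST05: z² cancels, leaving linear equations in x and y:
-272.4 x − 133.8 y = -20677.86
-440.4 x + 384.4 y = -44426.86
Solving: x ≈ 84.901, y ≈ -18.305 km (keep extra digits for the depth step; rounded: 84.9, -18.3).
Then from the ST03 sphere: z² = 85.74² − (x − 126.9)² − (y + 77.3)² with x = 84.901, y = -18.305, so z ≈ 45.902 ≈ 45.9 km.
Check against ST06 (with the unrounded solution): distance 102.01 ≈ 102.00 km. ✓

45.9 km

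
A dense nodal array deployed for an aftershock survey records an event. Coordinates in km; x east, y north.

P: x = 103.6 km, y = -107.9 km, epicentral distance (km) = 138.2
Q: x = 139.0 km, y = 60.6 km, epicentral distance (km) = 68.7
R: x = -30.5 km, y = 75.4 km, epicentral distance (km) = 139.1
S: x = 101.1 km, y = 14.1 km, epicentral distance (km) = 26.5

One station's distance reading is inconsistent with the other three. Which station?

Solve using three stations at a time. Using P, Q, S (subtract circle equations pairwise → linear system) gives (x, y) ≈ (78.5, 28.0).
Distances from that point to each station vs reported:
  P: calculated 138.2 vs reported 138.2 → residual 0.0 km
  Q: calculated 68.7 vs reported 68.7 → residual 0.0 km
  R: calculated 118.9 vs reported 139.1 → residual 20.2 km
  S: calculated 26.5 vs reported 26.5 → residual 0.0 km
P, Q, S are mutually consistent (residuals ≈ 0); R is off by 20.2 km.

R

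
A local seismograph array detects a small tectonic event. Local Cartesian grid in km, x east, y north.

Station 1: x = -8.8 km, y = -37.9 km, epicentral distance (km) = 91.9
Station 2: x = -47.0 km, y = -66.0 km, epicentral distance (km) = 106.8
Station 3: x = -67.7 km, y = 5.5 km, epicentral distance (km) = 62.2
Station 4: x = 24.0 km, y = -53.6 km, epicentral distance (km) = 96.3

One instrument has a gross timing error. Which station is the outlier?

Station 1

Solve using three stations at a time. Using Station 2, Station 3, Station 4 (subtract circle equations pairwise → linear system) gives (x, y) ≈ (-13.1, 35.3).
Distances from that point to each station vs reported:
  Station 1: calculated 73.3 vs reported 91.9 → residual 18.6 km
  Station 2: calculated 106.8 vs reported 106.8 → residual 0.0 km
  Station 3: calculated 62.2 vs reported 62.2 → residual 0.0 km
  Station 4: calculated 96.3 vs reported 96.3 → residual 0.0 km
Station 2, Station 3, Station 4 are mutually consistent (residuals ≈ 0); Station 1 is off by 18.6 km.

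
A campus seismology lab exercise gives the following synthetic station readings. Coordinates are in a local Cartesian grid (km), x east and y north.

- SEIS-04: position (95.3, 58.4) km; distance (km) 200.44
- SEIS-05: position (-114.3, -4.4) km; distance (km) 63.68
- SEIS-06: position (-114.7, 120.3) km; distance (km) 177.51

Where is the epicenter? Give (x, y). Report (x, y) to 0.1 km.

Circle about each station: (x − 95.3)² + (y − 58.4)² = 200.44²; (x + 114.3)² + (y + 4.4)² = 63.68²; (x + 114.7)² + (y − 120.3)² = 177.51².
Subtracting pairs of circle equations eliminates x²+y² and gives linear equations (the radical axes):
-419.2 x − 125.6 y = 36712.25
-420.0 x + 123.8 y = 23801.92
Solving the 2×2 system: x ≈ -72.0, y ≈ -52.0 km.
Check against SEIS-04 (with the unrounded x, y): √((x − 95.3)²+(y − 58.4)²) = 200.44 ≈ 200.44 km. ✓

-72.0 km east, -52.0 km north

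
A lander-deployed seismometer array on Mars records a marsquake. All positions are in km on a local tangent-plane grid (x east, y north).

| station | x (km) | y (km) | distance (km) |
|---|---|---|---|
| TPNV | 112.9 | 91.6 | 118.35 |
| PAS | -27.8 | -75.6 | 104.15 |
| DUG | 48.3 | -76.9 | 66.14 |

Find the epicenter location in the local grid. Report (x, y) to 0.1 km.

x ≈ 53.9 km, y ≈ -11.0 km

Circle about each station: (x − 112.9)² + (y − 91.6)² = 118.35²; (x + 27.8)² + (y + 75.6)² = 104.15²; (x − 48.3)² + (y + 76.9)² = 66.14².
Subtracting the TPNV equation from the PAS and DUG equations removes the quadratic terms:
-281.4 x − 334.4 y = -11489.27
-129.2 x − 337.0 y = -3258.25
Solving the 2×2 system: x ≈ 53.9, y ≈ -11.0 km.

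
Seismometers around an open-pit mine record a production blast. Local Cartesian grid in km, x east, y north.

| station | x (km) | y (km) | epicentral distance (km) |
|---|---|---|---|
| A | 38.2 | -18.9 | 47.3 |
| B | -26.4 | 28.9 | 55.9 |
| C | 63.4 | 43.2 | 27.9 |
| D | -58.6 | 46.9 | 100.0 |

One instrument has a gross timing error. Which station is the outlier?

B

Solve using three stations at a time. Using A, C, D (subtract circle equations pairwise → linear system) gives (x, y) ≈ (39.7, 28.4).
Distances from that point to each station vs reported:
  A: calculated 47.3 vs reported 47.3 → residual 0.0 km
  B: calculated 66.1 vs reported 55.9 → residual 10.2 km
  C: calculated 27.9 vs reported 27.9 → residual 0.0 km
  D: calculated 100.0 vs reported 100.0 → residual 0.0 km
A, C, D are mutually consistent (residuals ≈ 0); B is off by 10.2 km.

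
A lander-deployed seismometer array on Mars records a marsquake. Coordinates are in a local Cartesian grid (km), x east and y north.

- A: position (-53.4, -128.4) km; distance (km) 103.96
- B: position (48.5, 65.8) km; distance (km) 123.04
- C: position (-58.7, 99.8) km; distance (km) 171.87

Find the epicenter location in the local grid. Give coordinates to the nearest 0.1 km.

Circle about each station: (x + 53.4)² + (y + 128.4)² = 103.96²; (x − 48.5)² + (y − 65.8)² = 123.04²; (x + 58.7)² + (y − 99.8)² = 171.87².
Subtracting pairs of circle equations eliminates x²+y² and gives linear equations (the radical axes):
203.8 x + 388.4 y = -16987.39
-10.6 x + 456.4 y = -24664.01
Solving the 2×2 system: x ≈ 18.8, y ≈ -53.6 km.

18.8 km east, -53.6 km north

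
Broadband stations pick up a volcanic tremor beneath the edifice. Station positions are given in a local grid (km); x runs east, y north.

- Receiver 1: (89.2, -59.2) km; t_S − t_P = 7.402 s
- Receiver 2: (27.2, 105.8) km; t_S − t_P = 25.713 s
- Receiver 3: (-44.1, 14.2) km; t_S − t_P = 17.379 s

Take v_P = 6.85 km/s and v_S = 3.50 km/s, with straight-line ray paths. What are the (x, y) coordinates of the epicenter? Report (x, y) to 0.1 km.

39.6 km east, -77.8 km north

Distance from S−P lag: d = Δt · v_P v_S / (v_P − v_S) = Δt · (6.85·3.50)/(6.85−3.50) ≈ 7.1567·Δt.
So d_Receiver 1 = 52.97, d_Receiver 2 = 184.02, d_Receiver 3 = 124.38 km.
Circle about each station: (x − 89.2)² + (y + 59.2)² = 52.97²; (x − 27.2)² + (y − 105.8)² = 184.02²; (x + 44.1)² + (y − 14.2)² = 124.38².
Subtracting the Receiver 1 equation from the Receiver 2 and Receiver 3 equations removes the quadratic terms:
-124.0 x + 330.0 y = -30585.34
-266.6 x + 146.8 y = -21979.39
Solving the 2×2 system: x ≈ 39.6, y ≈ -77.8 km.
Check against Receiver 1 (with the unrounded x, y): √((x − 89.2)²+(y + 59.2)²) = 52.97 ≈ 52.97 km. ✓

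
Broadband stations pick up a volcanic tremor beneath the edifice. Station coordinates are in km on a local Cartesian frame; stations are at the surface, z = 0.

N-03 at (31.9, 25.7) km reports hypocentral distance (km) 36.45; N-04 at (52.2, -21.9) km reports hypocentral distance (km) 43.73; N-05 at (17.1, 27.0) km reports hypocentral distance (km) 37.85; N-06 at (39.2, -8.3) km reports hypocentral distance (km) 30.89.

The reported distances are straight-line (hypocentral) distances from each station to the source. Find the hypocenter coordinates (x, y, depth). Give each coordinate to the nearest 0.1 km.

Each station gives a sphere (x−x_i)² + (y−y_i)² + z² = d_i² (stations at z=0).
Subtracting the N-03 sphere from N-04 and N-05: z² cancels, leaving linear equations in x and y:
40.6 x − 95.2 y = 942.64
-29.6 x + 2.6 y = -760.71
Solving: x ≈ 25.796, y ≈ 1.100 km (keep extra digits for the depth step; rounded: 25.8, 1.1).
Then from the N-03 sphere: z² = 36.45² − (x − 31.9)² − (y − 25.7)² with x = 25.796, y = 1.100, so z ≈ 26.195 ≈ 26.2 km.
Check against N-06 (with the unrounded solution): distance 30.89 ≈ 30.89 km. ✓

x ≈ 25.8 km, y ≈ 1.1 km, depth ≈ 26.2 km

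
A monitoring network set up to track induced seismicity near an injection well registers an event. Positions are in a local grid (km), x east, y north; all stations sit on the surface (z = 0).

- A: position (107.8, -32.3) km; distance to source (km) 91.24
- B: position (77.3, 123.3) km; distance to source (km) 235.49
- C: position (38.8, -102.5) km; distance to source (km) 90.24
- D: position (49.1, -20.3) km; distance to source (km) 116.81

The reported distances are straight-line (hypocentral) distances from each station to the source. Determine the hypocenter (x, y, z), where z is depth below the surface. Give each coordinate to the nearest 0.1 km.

Each station gives a sphere (x−x_i)² + (y−y_i)² + z² = d_i² (stations at z=0).
Subtracting the A sphere from B and C: z² cancels, leaving linear equations in x and y:
-61.0 x + 311.2 y = -38616.75
-138.0 x − 140.4 y = -470.96
Solving: x ≈ 108.102, y ≈ -102.900 km (keep extra digits for the depth step; rounded: 108.1, -102.9).
Then from the A sphere: z² = 91.24² − (x − 107.8)² − (y + 32.3)² with x = 108.102, y = -102.900, so z ≈ 57.795 ≈ 57.8 km.

x ≈ 108.1 km, y ≈ -102.9 km, depth ≈ 57.8 km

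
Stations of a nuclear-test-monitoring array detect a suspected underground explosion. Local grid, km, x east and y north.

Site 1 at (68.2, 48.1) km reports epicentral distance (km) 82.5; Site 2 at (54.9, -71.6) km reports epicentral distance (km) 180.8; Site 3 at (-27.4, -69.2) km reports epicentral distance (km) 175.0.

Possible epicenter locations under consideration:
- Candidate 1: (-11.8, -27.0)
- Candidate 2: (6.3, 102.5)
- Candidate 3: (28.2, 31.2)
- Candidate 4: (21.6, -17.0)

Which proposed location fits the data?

For each candidate, compare |candidate − station| to the reported distance:
Candidate 1: residuals Site 1 27.2, Site 2 100.6, Site 3 130.0 → max 130.0 km
Candidate 2: residuals Site 1 0.1, Site 2 0.0, Site 3 0.0 → max 0.1 km
Candidate 3: residuals Site 1 39.1, Site 2 74.6, Site 3 60.2 → max 74.6 km
Candidate 4: residuals Site 1 2.4, Site 2 116.8, Site 3 103.4 → max 116.8 km
Only Candidate 2 has all residuals ≈ 0.

Candidate 2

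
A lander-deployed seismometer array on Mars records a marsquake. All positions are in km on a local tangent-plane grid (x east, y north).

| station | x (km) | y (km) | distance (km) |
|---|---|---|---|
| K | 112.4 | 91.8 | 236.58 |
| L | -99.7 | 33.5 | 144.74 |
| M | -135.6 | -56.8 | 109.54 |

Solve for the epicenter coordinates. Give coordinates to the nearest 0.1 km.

Circle about each station: (x − 112.4)² + (y − 91.8)² = 236.58²; (x + 99.7)² + (y − 33.5)² = 144.74²; (x + 135.6)² + (y + 56.8)² = 109.54².
Subtracting pairs of circle equations eliminates x²+y² and gives linear equations (the radical axes):
-424.2 x − 116.6 y = 25021.77
-496.0 x − 297.2 y = 44523.68
Solving the 2×2 system: x ≈ -32.9, y ≈ -94.9 km.

x ≈ -32.9 km, y ≈ -94.9 km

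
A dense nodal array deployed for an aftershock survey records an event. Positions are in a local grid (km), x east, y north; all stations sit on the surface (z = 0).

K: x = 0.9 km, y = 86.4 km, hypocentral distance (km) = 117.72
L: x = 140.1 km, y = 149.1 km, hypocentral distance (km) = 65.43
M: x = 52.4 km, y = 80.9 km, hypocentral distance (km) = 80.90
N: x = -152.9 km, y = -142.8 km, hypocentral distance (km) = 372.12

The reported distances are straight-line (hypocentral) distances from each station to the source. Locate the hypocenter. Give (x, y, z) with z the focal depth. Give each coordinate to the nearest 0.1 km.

Each station gives a sphere (x−x_i)² + (y−y_i)² + z² = d_i² (stations at z=0).
Subtracting the K sphere from L and M: z² cancels, leaving linear equations in x and y:
278.4 x + 125.4 y = 43969.96
103.0 x − 11.0 y = 9137.99
Solving: x ≈ 101.985, y ≈ 124.222 km (keep extra digits for the depth step; rounded: 102.0, 124.2).
Then from the K sphere: z² = 117.72² − (x − 0.9)² − (y − 86.4)² with x = 101.985, y = 124.222, so z ≈ 47.003 ≈ 47.0 km.

x ≈ 102.0 km, y ≈ 124.2 km, depth ≈ 47.0 km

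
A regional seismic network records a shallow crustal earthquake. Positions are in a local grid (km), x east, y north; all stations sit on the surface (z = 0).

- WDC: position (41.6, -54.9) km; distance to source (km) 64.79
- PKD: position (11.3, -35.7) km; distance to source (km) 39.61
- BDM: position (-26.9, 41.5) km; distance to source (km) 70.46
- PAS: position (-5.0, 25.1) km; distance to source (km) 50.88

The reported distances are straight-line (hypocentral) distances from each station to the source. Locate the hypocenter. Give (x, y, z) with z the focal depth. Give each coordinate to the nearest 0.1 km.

Each station gives a sphere (x−x_i)² + (y−y_i)² + z² = d_i² (stations at z=0).
Subtracting the WDC sphere from PKD and BDM: z² cancels, leaving linear equations in x and y:
-60.6 x + 38.4 y = -713.60
-137.0 x + 192.8 y = -3065.58
Solving: x ≈ 3.093, y ≈ -13.703 km (keep extra digits for the depth step; rounded: 3.1, -13.7).
Then from the WDC sphere: z² = 64.79² − (x − 41.6)² − (y + 54.9)² with x = 3.093, y = -13.703, so z ≈ 31.902 ≈ 31.9 km.

(3.1, -13.7, 31.9)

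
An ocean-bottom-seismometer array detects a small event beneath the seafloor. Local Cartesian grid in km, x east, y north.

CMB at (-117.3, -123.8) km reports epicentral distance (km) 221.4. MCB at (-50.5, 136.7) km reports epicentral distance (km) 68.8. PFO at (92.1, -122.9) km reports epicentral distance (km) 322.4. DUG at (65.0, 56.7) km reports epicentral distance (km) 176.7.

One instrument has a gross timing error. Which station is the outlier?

Solve using three stations at a time. Using CMB, MCB, DUG (subtract circle equations pairwise → linear system) gives (x, y) ≈ (-107.0, 97.4).
Distances from that point to each station vs reported:
  CMB: calculated 221.4 vs reported 221.4 → residual 0.0 km
  MCB: calculated 68.8 vs reported 68.8 → residual 0.0 km
  PFO: calculated 296.9 vs reported 322.4 → residual 25.5 km
  DUG: calculated 176.7 vs reported 176.7 → residual 0.0 km
CMB, MCB, DUG are mutually consistent (residuals ≈ 0); PFO is off by 25.5 km.

PFO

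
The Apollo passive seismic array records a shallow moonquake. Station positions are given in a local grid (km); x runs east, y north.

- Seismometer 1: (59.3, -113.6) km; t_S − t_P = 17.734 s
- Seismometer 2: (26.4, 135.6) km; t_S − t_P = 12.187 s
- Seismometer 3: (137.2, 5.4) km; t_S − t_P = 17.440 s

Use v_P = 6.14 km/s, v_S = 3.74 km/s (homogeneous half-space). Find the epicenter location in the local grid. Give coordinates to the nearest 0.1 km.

-27.5 km east, 32.2 km north

Distance from S−P lag: d = Δt · v_P v_S / (v_P − v_S) = Δt · (6.14·3.74)/(6.14−3.74) ≈ 9.5682·Δt.
So d_Seismometer 1 = 169.68, d_Seismometer 2 = 116.61, d_Seismometer 3 = 166.87 km.
Circle about each station: (x − 59.3)² + (y + 113.6)² = 169.68²; (x − 26.4)² + (y − 135.6)² = 116.61²; (x − 137.2)² + (y − 5.4)² = 166.87².
Subtracting the Seismometer 1 equation from the Seismometer 2 and Seismometer 3 equations removes the quadratic terms:
-65.8 x + 498.4 y = 17856.28
155.8 x + 238.0 y = 3377.26
Solving the 2×2 system: x ≈ -27.5, y ≈ 32.2 km.
Check against Seismometer 1 (with the unrounded x, y): √((x − 59.3)²+(y + 113.6)²) = 169.68 ≈ 169.68 km. ✓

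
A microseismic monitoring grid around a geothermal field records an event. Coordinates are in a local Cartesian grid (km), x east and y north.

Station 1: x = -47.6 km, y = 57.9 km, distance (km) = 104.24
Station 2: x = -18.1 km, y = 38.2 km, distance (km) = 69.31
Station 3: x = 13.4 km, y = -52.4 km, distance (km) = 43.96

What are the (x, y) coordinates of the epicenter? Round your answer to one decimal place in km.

Circle about each station: (x + 47.6)² + (y − 57.9)² = 104.24²; (x + 18.1)² + (y − 38.2)² = 69.31²; (x − 13.4)² + (y + 52.4)² = 43.96².
Subtracting the Station 1 equation from the Station 2 and Station 3 equations removes the quadratic terms:
59.0 x − 39.4 y = 2230.78
122.0 x − 220.6 y = 6240.65
Solving the 2×2 system: x ≈ 30.0, y ≈ -11.7 km.

30.0 km east, -11.7 km north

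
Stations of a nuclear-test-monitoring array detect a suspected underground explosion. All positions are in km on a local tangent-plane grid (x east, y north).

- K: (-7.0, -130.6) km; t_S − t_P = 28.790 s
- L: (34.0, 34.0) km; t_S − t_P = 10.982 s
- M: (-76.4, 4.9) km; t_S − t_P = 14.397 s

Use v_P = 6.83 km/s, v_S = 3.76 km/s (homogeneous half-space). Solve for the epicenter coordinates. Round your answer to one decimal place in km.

(-17.6, 110.0)

Distance from S−P lag: d = Δt · v_P v_S / (v_P − v_S) = Δt · (6.83·3.76)/(6.83−3.76) ≈ 8.3651·Δt.
So d_K = 240.83, d_L = 91.87, d_M = 120.43 km.
Circle about each station: (x + 7.0)² + (y + 130.6)² = 240.83²; (x − 34.0)² + (y − 34.0)² = 91.87²; (x + 76.4)² + (y − 4.9)² = 120.43².
Subtracting pairs of circle equations eliminates x²+y² and gives linear equations (the radical axes):
82.0 x + 329.2 y = 34765.63
-138.8 x + 271.0 y = 32251.31
Solving the 2×2 system: x ≈ -17.6, y ≈ 110.0 km.
Check against K (with the unrounded x, y): √((x + 7.0)²+(y + 130.6)²) = 240.83 ≈ 240.83 km. ✓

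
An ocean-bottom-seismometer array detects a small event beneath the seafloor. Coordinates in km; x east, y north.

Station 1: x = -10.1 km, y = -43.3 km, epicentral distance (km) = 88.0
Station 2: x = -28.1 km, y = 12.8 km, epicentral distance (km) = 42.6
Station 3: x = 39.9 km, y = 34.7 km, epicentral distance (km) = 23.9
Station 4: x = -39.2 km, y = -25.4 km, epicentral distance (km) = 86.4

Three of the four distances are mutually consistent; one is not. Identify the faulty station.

Solve using three stations at a time. Using Station 1, Station 3, Station 4 (subtract circle equations pairwise → linear system) gives (x, y) ≈ (16.6, 40.6).
Distances from that point to each station vs reported:
  Station 1: calculated 88.0 vs reported 88.0 → residual 0.0 km
  Station 2: calculated 52.7 vs reported 42.6 → residual 10.1 km
  Station 3: calculated 24.0 vs reported 23.9 → residual 0.1 km
  Station 4: calculated 86.4 vs reported 86.4 → residual 0.0 km
Station 1, Station 3, Station 4 are mutually consistent (residuals ≈ 0); Station 2 is off by 10.1 km.

Station 2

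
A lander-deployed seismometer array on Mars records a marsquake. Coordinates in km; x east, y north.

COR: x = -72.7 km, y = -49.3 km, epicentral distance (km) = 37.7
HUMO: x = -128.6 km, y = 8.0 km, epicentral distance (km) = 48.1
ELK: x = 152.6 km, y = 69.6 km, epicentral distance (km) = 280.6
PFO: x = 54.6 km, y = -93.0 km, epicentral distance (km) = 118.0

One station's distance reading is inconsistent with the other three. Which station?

Solve using three stations at a time. Using COR, HUMO, ELK (subtract circle equations pairwise → linear system) gives (x, y) ≈ (-107.7, -35.3).
Distances from that point to each station vs reported:
  COR: calculated 37.7 vs reported 37.7 → residual 0.0 km
  HUMO: calculated 48.1 vs reported 48.1 → residual 0.0 km
  ELK: calculated 280.6 vs reported 280.6 → residual 0.0 km
  PFO: calculated 172.2 vs reported 118.0 → residual 54.2 km
COR, HUMO, ELK are mutually consistent (residuals ≈ 0); PFO is off by 54.2 km.

PFO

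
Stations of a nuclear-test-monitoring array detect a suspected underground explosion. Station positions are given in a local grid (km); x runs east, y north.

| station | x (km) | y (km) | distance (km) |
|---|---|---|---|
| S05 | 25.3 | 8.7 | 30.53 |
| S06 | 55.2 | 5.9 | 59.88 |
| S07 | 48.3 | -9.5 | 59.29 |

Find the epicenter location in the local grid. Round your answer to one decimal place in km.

Circle about each station: (x − 25.3)² + (y − 8.7)² = 30.53²; (x − 55.2)² + (y − 5.9)² = 59.88²; (x − 48.3)² + (y + 9.5)² = 59.29².
Subtracting the S05 equation from the S06 and S07 equations removes the quadratic terms:
59.8 x − 5.6 y = -287.46
46.0 x − 36.4 y = -875.86
Solving the 2×2 system: x ≈ -2.9, y ≈ 20.4 km.

(-2.9, 20.4)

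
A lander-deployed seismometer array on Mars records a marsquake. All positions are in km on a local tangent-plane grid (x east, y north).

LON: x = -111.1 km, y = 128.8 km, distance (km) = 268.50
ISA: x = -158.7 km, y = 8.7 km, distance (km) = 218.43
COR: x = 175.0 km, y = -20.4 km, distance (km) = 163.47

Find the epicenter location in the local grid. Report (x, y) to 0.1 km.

Circle about each station: (x + 111.1)² + (y − 128.8)² = 268.50²; (x + 158.7)² + (y − 8.7)² = 218.43²; (x − 175.0)² + (y + 20.4)² = 163.47².
Subtracting pairs of circle equations eliminates x²+y² and gives linear equations (the radical axes):
-95.2 x − 240.2 y = 20709.32
572.2 x − 298.4 y = 47478.32
Solving the 2×2 system: x ≈ 31.5, y ≈ -98.7 km.

x ≈ 31.5 km, y ≈ -98.7 km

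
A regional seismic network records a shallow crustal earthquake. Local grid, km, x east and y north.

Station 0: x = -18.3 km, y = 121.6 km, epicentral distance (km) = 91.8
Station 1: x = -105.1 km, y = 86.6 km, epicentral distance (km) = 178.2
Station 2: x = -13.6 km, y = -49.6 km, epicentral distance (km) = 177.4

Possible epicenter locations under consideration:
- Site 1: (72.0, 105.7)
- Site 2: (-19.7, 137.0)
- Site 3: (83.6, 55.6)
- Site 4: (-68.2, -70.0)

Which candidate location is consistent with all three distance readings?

Site 1

For each candidate, compare |candidate − station| to the reported distance:
Site 1: residuals Station 0 0.1, Station 1 0.1, Station 2 0.1 → max 0.1 km
Site 2: residuals Station 0 76.3, Station 1 79.0, Station 2 9.3 → max 79.0 km
Site 3: residuals Station 0 29.6, Station 1 13.0, Station 2 34.2 → max 34.2 km
Site 4: residuals Station 0 106.2, Station 1 17.3, Station 2 119.1 → max 119.1 km
Only Site 1 has all residuals ≈ 0.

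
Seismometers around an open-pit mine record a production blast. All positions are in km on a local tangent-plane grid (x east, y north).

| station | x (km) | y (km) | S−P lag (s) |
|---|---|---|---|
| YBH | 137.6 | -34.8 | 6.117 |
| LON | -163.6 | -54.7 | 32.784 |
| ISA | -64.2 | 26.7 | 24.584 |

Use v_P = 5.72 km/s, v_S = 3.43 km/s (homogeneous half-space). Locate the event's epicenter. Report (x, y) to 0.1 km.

(115.9, -82.5)

Distance from S−P lag: d = Δt · v_P v_S / (v_P − v_S) = Δt · (5.72·3.43)/(5.72−3.43) ≈ 8.5675·Δt.
So d_YBH = 52.41, d_LON = 280.88, d_ISA = 210.62 km.
Circle about each station: (x − 137.6)² + (y + 34.8)² = 52.41²; (x + 163.6)² + (y + 54.7)² = 280.88²; (x + 64.2)² + (y − 26.7)² = 210.62².
Subtracting the YBH equation from the LON and ISA equations removes the quadratic terms:
-602.4 x − 39.8 y = -66534.52
-403.6 x + 123.0 y = -56924.25
Solving the 2×2 system: x ≈ 115.9, y ≈ -82.5 km.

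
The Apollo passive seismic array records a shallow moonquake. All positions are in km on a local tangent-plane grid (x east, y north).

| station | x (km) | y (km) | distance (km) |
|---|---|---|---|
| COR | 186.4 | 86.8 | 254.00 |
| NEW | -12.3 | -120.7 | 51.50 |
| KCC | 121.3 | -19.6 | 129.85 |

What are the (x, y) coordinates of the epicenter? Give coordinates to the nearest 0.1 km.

x ≈ 39.2 km, y ≈ -120.2 km

Circle about each station: (x − 186.4)² + (y − 86.8)² = 254.00²; (x + 12.3)² + (y + 120.7)² = 51.50²; (x − 121.3)² + (y + 19.6)² = 129.85².
Subtracting the COR equation from the NEW and KCC equations removes the quadratic terms:
-397.4 x − 415.0 y = 34304.33
-130.2 x − 212.8 y = 20473.63
Solving the 2×2 system: x ≈ 39.2, y ≈ -120.2 km.
Check against COR (with the unrounded x, y): √((x − 186.4)²+(y − 86.8)²) = 254.00 ≈ 254.00 km. ✓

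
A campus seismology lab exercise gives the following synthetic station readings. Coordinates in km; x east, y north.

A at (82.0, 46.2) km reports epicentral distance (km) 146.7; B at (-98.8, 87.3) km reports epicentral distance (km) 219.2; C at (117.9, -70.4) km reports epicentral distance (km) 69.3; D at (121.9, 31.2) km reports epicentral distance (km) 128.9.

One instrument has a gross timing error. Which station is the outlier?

Solve using three stations at a time. Using B, C, D (subtract circle equations pairwise → linear system) gives (x, y) ≈ (48.7, -74.9).
Distances from that point to each station vs reported:
  A: calculated 125.6 vs reported 146.7 → residual 21.1 km
  B: calculated 219.2 vs reported 219.2 → residual 0.0 km
  C: calculated 69.4 vs reported 69.3 → residual 0.1 km
  D: calculated 128.9 vs reported 128.9 → residual 0.0 km
B, C, D are mutually consistent (residuals ≈ 0); A is off by 21.1 km.

A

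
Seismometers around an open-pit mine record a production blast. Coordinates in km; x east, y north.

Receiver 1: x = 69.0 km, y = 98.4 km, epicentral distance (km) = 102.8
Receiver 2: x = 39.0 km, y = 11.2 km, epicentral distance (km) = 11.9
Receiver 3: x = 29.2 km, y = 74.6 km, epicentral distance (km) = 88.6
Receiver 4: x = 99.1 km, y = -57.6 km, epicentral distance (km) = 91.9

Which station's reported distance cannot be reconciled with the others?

Solve using three stations at a time. Using Receiver 1, Receiver 2, Receiver 4 (subtract circle equations pairwise → linear system) gives (x, y) ≈ (30.2, 3.2).
Distances from that point to each station vs reported:
  Receiver 1: calculated 102.8 vs reported 102.8 → residual 0.0 km
  Receiver 2: calculated 11.9 vs reported 11.9 → residual 0.0 km
  Receiver 3: calculated 71.4 vs reported 88.6 → residual 17.2 km
  Receiver 4: calculated 91.9 vs reported 91.9 → residual 0.0 km
Receiver 1, Receiver 2, Receiver 4 are mutually consistent (residuals ≈ 0); Receiver 3 is off by 17.2 km.

Receiver 3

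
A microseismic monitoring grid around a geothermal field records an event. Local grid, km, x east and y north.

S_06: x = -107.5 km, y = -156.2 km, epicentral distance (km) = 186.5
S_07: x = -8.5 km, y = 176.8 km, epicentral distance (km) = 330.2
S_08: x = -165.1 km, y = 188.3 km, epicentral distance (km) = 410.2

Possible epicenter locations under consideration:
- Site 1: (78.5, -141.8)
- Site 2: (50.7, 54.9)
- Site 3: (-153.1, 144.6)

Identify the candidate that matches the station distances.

Site 1

For each candidate, compare |candidate − station| to the reported distance:
Site 1: residuals S_06 0.1, S_07 0.1, S_08 0.1 → max 0.1 km
Site 2: residuals S_06 77.3, S_07 194.7, S_08 156.5 → max 194.7 km
Site 3: residuals S_06 117.7, S_07 182.1, S_08 364.9 → max 364.9 km
Only Site 1 has all residuals ≈ 0.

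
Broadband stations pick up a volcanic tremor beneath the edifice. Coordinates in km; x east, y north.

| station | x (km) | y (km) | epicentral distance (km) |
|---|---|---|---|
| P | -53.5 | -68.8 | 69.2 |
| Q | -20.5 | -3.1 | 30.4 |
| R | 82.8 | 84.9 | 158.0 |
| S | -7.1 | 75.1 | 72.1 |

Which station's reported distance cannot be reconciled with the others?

S

Solve using three stations at a time. Using P, Q, R (subtract circle equations pairwise → linear system) gives (x, y) ≈ (-50.6, 0.3).
Distances from that point to each station vs reported:
  P: calculated 69.2 vs reported 69.2 → residual 0.0 km
  Q: calculated 30.3 vs reported 30.4 → residual 0.1 km
  R: calculated 158.0 vs reported 158.0 → residual 0.0 km
  S: calculated 86.5 vs reported 72.1 → residual 14.4 km
P, Q, R are mutually consistent (residuals ≈ 0); S is off by 14.4 km.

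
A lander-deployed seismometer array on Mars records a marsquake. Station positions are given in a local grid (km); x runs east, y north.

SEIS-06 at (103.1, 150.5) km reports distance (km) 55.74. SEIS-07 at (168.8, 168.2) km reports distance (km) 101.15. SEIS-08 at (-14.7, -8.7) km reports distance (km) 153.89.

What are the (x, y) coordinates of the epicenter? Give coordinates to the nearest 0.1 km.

Circle about each station: (x − 103.1)² + (y − 150.5)² = 55.74²; (x − 168.8)² + (y − 168.2)² = 101.15²; (x + 14.7)² + (y + 8.7)² = 153.89².
Subtracting the SEIS-06 equation from the SEIS-07 and SEIS-08 equations removes the quadratic terms:
131.4 x + 35.4 y = 16380.45
-235.6 x − 318.4 y = -53563.26
Solving the 2×2 system: x ≈ 99.1, y ≈ 94.9 km.

x ≈ 99.1 km, y ≈ 94.9 km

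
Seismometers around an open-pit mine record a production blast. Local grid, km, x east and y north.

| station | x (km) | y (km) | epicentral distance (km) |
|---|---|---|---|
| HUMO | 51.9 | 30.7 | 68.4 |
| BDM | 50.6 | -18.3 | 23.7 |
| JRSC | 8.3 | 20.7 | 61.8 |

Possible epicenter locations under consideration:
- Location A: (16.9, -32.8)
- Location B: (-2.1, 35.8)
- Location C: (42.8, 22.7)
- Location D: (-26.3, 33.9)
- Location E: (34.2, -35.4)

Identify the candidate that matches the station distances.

Location E

For each candidate, compare |candidate − station| to the reported distance:
Location A: residuals HUMO 4.1, BDM 13.0, JRSC 7.6 → max 13.0 km
Location B: residuals HUMO 14.2, BDM 51.8, JRSC 43.5 → max 51.8 km
Location C: residuals HUMO 56.3, BDM 18.0, JRSC 27.2 → max 56.3 km
Location D: residuals HUMO 9.9, BDM 69.2, JRSC 24.8 → max 69.2 km
Location E: residuals HUMO 0.0, BDM 0.0, JRSC 0.0 → max 0.0 km
Only Location E has all residuals ≈ 0.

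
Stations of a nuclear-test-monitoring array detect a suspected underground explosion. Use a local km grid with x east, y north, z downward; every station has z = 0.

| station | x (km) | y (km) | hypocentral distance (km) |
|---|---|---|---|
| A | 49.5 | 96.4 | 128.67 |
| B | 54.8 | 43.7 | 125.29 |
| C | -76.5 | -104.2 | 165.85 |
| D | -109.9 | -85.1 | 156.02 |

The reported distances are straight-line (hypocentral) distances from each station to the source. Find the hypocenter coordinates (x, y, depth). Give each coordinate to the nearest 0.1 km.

(-57.3, 50.9, 55.5)

Each station gives a sphere (x−x_i)² + (y−y_i)² + z² = d_i² (stations at z=0).
Subtracting the A sphere from B and C: z² cancels, leaving linear equations in x and y:
10.6 x − 105.4 y = -5972.10
-252.0 x − 401.2 y = -5983.57
Solving: x ≈ -57.291, y ≈ 50.900 km (keep extra digits for the depth step; rounded: -57.3, 50.9).
Then from the A sphere: z² = 128.67² − (x − 49.5)² − (y − 96.4)² with x = -57.291, y = 50.900, so z ≈ 55.510 ≈ 55.5 km.
Check against D (with the unrounded solution): distance 156.03 ≈ 156.02 km. ✓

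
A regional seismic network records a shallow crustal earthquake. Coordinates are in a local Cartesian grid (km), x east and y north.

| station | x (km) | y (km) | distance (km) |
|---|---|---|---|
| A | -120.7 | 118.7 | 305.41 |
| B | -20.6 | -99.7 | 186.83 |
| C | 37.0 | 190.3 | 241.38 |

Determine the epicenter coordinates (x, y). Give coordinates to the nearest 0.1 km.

149.8 km east, -23.1 km north

Circle about each station: (x + 120.7)² + (y − 118.7)² = 305.41²; (x + 20.6)² + (y + 99.7)² = 186.83²; (x − 37.0)² + (y − 190.3)² = 241.38².
Subtracting the A equation from the B and C equations removes the quadratic terms:
200.2 x − 436.8 y = 40076.09
315.4 x + 143.2 y = 43935.87
Solving the 2×2 system: x ≈ 149.8, y ≈ -23.1 km.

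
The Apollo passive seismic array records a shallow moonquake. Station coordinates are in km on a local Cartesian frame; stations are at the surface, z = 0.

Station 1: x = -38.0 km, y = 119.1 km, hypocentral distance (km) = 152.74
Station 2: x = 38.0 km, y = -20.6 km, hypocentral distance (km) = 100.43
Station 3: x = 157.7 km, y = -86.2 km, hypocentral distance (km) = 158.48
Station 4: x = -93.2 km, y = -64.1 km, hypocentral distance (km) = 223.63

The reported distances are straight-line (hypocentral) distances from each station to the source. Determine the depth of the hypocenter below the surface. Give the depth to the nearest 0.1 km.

41.3 km

Each station gives a sphere (x−x_i)² + (y−y_i)² + z² = d_i² (stations at z=0).
Subtracting the Station 1 sphere from Station 2 and Station 3: z² cancels, leaving linear equations in x and y:
152.0 x − 279.4 y = -517.13
391.4 x − 410.6 y = 14884.52
Solving: x ≈ 93.108, y ≈ 52.504 km (keep extra digits for the depth step; rounded: 93.1, 52.5).
Then from the Station 1 sphere: z² = 152.74² − (x + 38.0)² − (y − 119.1)² with x = 93.108, y = 52.504, so z ≈ 41.294 ≈ 41.3 km.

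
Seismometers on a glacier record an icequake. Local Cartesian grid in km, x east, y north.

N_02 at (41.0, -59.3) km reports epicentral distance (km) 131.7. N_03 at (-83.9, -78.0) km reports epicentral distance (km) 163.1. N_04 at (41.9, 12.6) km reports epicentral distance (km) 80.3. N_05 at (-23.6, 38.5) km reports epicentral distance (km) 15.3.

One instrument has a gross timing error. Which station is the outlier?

N_03

Solve using three stations at a time. Using N_02, N_04, N_05 (subtract circle equations pairwise → linear system) gives (x, y) ≈ (-27.3, 53.3).
Distances from that point to each station vs reported:
  N_02: calculated 131.7 vs reported 131.7 → residual 0.0 km
  N_03: calculated 143.0 vs reported 163.1 → residual 20.1 km
  N_04: calculated 80.3 vs reported 80.3 → residual 0.0 km
  N_05: calculated 15.2 vs reported 15.3 → residual 0.1 km
N_02, N_04, N_05 are mutually consistent (residuals ≈ 0); N_03 is off by 20.1 km.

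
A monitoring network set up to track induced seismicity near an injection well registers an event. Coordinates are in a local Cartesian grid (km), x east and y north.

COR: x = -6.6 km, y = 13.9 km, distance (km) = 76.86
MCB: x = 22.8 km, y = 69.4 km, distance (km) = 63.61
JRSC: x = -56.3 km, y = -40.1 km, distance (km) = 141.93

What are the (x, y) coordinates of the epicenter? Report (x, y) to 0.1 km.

Circle about each station: (x + 6.6)² + (y − 13.9)² = 76.86²; (x − 22.8)² + (y − 69.4)² = 63.61²; (x + 56.3)² + (y + 40.1)² = 141.93².
Subtracting the COR equation from the MCB and JRSC equations removes the quadratic terms:
58.8 x + 111.0 y = 6960.66
-99.4 x − 108.0 y = -9695.74
Solving the 2×2 system: x ≈ 69.3, y ≈ 26.0 km.

(69.3, 26.0)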